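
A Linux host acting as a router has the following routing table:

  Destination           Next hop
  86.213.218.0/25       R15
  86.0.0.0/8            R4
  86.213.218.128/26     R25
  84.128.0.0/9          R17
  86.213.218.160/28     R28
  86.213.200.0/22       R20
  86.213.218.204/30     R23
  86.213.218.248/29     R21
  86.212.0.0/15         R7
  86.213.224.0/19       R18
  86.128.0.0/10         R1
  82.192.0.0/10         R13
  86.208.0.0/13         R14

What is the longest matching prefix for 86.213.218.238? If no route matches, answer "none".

Entries matching 86.213.218.238:
  86.0.0.0/8 (86.0.0.0 - 86.255.255.255)
  86.208.0.0/13 (86.208.0.0 - 86.215.255.255)
  86.212.0.0/15 (86.212.0.0 - 86.213.255.255)
Most specific is 86.212.0.0/15.

86.212.0.0/15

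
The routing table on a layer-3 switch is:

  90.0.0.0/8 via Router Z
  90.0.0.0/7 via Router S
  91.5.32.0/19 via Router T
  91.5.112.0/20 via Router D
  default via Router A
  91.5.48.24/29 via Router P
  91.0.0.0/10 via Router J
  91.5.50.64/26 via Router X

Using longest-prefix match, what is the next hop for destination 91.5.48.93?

Router T

Routes whose prefix contains 91.5.48.93:
  0.0.0.0/0 (default, matches everything) -> Router A
  90.0.0.0/7 (90.0.0.0 - 91.255.255.255) -> Router S
  91.0.0.0/10 (91.0.0.0 - 91.63.255.255) -> Router J
  91.5.32.0/19 (91.5.32.0 - 91.5.63.255) -> Router T
More-specific entries that do NOT match:
  91.5.48.24/29 (91.5.48.24 - 91.5.48.31) does not contain 91.5.48.93
  91.5.50.64/26 (91.5.50.64 - 91.5.50.127) does not contain 91.5.48.93
  91.5.112.0/20 (91.5.112.0 - 91.5.127.255) does not contain 91.5.48.93
Longest matching prefix is /19 -> next hop Router T.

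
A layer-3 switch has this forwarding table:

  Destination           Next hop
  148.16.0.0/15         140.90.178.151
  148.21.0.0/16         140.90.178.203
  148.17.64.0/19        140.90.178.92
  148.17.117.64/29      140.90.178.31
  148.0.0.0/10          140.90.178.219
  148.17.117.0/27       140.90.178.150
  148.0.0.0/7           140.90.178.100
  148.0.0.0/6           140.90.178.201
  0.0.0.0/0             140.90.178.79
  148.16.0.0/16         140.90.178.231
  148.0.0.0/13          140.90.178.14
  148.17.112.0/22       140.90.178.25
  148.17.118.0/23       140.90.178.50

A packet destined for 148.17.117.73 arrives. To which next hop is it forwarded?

Routes whose prefix contains 148.17.117.73:
  0.0.0.0/0 (default, matches everything) -> 140.90.178.79
  148.0.0.0/6 (148.0.0.0 - 151.255.255.255) -> 140.90.178.201
  148.0.0.0/7 (148.0.0.0 - 149.255.255.255) -> 140.90.178.100
  148.0.0.0/10 (148.0.0.0 - 148.63.255.255) -> 140.90.178.219
  148.16.0.0/15 (148.16.0.0 - 148.17.255.255) -> 140.90.178.151
More-specific entries that do NOT match:
  148.17.117.64/29 (148.17.117.64 - 148.17.117.71) does not contain 148.17.117.73
  148.17.117.0/27 (148.17.117.0 - 148.17.117.31) does not contain 148.17.117.73
  148.17.118.0/23 (148.17.118.0 - 148.17.119.255) does not contain 148.17.117.73
  148.17.112.0/22 (148.17.112.0 - 148.17.115.255) does not contain 148.17.117.73
  148.17.64.0/19 (148.17.64.0 - 148.17.95.255) does not contain 148.17.117.73
  148.21.0.0/16 (148.21.0.0 - 148.21.255.255) does not contain 148.17.117.73
  148.16.0.0/16 (148.16.0.0 - 148.16.255.255) does not contain 148.17.117.73
Longest matching prefix is /15 -> next hop 140.90.178.151.

140.90.178.151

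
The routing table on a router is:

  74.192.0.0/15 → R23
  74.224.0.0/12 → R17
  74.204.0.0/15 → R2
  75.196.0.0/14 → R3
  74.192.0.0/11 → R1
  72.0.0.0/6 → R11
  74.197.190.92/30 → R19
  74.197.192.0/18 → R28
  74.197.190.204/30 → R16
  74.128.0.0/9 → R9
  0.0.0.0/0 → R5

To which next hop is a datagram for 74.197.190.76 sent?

Routes whose prefix contains 74.197.190.76:
  0.0.0.0/0 (default, matches everything) -> R5
  72.0.0.0/6 (72.0.0.0 - 75.255.255.255) -> R11
  74.128.0.0/9 (74.128.0.0 - 74.255.255.255) -> R9
  74.192.0.0/11 (74.192.0.0 - 74.223.255.255) -> R1
More-specific entries that do NOT match:
  74.197.190.92/30 (74.197.190.92 - 74.197.190.95) does not contain 74.197.190.76
  74.197.190.204/30 (74.197.190.204 - 74.197.190.207) does not contain 74.197.190.76
  74.197.192.0/18 (74.197.192.0 - 74.197.255.255) does not contain 74.197.190.76
  74.192.0.0/15 (74.192.0.0 - 74.193.255.255) does not contain 74.197.190.76
  74.204.0.0/15 (74.204.0.0 - 74.205.255.255) does not contain 74.197.190.76
  75.196.0.0/14 (75.196.0.0 - 75.199.255.255) does not contain 74.197.190.76
  74.224.0.0/12 (74.224.0.0 - 74.239.255.255) does not contain 74.197.190.76
Longest matching prefix is /11 -> next hop R1.

R1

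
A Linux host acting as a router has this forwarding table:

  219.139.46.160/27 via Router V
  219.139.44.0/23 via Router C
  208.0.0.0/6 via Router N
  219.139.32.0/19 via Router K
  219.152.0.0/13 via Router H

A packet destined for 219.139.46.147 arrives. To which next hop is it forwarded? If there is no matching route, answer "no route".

Router K

Routes whose prefix contains 219.139.46.147:
  219.139.32.0/19 (219.139.32.0 - 219.139.63.255) -> Router K
More-specific entries that do NOT match:
  219.139.46.160/27 (219.139.46.160 - 219.139.46.191) does not contain 219.139.46.147
  219.139.44.0/23 (219.139.44.0 - 219.139.45.255) does not contain 219.139.46.147
Longest matching prefix is /19 -> next hop Router K.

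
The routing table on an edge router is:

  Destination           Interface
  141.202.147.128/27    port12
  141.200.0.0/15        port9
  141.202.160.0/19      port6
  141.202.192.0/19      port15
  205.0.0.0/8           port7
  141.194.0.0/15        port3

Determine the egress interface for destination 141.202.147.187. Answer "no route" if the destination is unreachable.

No entry's prefix contains 141.202.147.187; there is no default route.

no route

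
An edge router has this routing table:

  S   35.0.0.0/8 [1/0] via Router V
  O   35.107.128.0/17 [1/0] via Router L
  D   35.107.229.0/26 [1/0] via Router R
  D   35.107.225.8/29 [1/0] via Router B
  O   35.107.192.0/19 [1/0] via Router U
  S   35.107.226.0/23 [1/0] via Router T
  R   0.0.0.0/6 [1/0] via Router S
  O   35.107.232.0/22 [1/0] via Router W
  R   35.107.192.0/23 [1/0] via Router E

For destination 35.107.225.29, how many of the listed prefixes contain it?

Prefixes containing 35.107.225.29:
  35.0.0.0/8 (35.0.0.0 - 35.255.255.255)
  35.107.128.0/17 (35.107.128.0 - 35.107.255.255)
Total matching entries: 2.

2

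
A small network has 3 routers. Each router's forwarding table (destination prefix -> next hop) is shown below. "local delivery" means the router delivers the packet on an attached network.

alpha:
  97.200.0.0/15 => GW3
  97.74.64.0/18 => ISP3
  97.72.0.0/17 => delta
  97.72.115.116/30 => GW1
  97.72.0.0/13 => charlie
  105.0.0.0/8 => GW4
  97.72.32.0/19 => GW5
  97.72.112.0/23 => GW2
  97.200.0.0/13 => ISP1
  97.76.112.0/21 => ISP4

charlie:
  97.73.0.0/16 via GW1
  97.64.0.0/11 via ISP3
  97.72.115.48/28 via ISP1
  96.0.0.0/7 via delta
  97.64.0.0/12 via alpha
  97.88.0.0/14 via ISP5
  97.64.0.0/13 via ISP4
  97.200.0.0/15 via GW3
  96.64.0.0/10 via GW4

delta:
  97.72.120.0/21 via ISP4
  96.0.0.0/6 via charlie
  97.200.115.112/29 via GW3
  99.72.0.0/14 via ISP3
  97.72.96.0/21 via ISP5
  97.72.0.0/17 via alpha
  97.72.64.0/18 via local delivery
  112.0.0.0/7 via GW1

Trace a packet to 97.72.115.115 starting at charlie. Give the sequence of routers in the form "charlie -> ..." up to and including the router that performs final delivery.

charlie -> alpha -> delta

At charlie: longest match for 97.72.115.115 is 97.64.0.0/12 -> alpha
At alpha: longest match for 97.72.115.115 is 97.72.0.0/17 -> delta
At delta: longest match for 97.72.115.115 is 97.72.64.0/18 -> local delivery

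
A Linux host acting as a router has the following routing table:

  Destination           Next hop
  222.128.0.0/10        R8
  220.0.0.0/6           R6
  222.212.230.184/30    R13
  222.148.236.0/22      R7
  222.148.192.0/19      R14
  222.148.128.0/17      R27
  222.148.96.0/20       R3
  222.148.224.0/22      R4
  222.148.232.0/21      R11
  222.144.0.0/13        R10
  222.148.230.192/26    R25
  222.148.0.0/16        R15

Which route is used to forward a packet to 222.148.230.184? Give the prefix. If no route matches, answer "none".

Entries matching 222.148.230.184:
  220.0.0.0/6 (220.0.0.0 - 223.255.255.255)
  222.128.0.0/10 (222.128.0.0 - 222.191.255.255)
  222.144.0.0/13 (222.144.0.0 - 222.151.255.255)
  222.148.0.0/16 (222.148.0.0 - 222.148.255.255)
  222.148.128.0/17 (222.148.128.0 - 222.148.255.255)
Most specific is 222.148.128.0/17.

222.148.128.0/17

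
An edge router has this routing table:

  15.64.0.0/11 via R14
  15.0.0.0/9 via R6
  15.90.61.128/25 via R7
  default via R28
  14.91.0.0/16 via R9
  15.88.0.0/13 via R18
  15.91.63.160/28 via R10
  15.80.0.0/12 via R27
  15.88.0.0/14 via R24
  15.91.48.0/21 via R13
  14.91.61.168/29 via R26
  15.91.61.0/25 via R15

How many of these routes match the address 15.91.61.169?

6

Prefixes containing 15.91.61.169:
  0.0.0.0/0 (default, matches everything)
  15.0.0.0/9 (15.0.0.0 - 15.127.255.255)
  15.64.0.0/11 (15.64.0.0 - 15.95.255.255)
  15.80.0.0/12 (15.80.0.0 - 15.95.255.255)
  15.88.0.0/13 (15.88.0.0 - 15.95.255.255)
  15.88.0.0/14 (15.88.0.0 - 15.91.255.255)
Total matching entries: 6.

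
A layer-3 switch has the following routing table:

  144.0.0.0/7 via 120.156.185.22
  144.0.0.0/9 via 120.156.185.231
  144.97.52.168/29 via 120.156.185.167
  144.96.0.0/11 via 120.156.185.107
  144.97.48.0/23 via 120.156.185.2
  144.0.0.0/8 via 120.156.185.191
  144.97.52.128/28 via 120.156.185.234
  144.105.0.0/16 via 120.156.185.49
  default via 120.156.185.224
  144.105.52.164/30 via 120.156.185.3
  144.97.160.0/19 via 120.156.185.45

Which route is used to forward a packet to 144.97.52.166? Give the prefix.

Entries matching 144.97.52.166:
  0.0.0.0/0 (default, matches everything)
  144.0.0.0/7 (144.0.0.0 - 145.255.255.255)
  144.0.0.0/8 (144.0.0.0 - 144.255.255.255)
  144.0.0.0/9 (144.0.0.0 - 144.127.255.255)
  144.96.0.0/11 (144.96.0.0 - 144.127.255.255)
Most specific is 144.96.0.0/11.

144.96.0.0/11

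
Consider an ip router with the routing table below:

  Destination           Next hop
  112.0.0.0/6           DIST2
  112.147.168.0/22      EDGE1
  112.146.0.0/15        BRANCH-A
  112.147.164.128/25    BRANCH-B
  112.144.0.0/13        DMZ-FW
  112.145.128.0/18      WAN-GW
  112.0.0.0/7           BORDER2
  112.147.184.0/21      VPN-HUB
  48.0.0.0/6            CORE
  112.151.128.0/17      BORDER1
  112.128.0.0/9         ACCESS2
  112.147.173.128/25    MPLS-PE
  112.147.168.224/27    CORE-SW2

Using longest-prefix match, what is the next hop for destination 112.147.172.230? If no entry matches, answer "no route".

Routes whose prefix contains 112.147.172.230:
  112.0.0.0/6 (112.0.0.0 - 115.255.255.255) -> DIST2
  112.0.0.0/7 (112.0.0.0 - 113.255.255.255) -> BORDER2
  112.128.0.0/9 (112.128.0.0 - 112.255.255.255) -> ACCESS2
  112.144.0.0/13 (112.144.0.0 - 112.151.255.255) -> DMZ-FW
  112.146.0.0/15 (112.146.0.0 - 112.147.255.255) -> BRANCH-A
More-specific entries that do NOT match:
  112.147.168.224/27 (112.147.168.224 - 112.147.168.255) does not contain 112.147.172.230
  112.147.164.128/25 (112.147.164.128 - 112.147.164.255) does not contain 112.147.172.230
  112.147.173.128/25 (112.147.173.128 - 112.147.173.255) does not contain 112.147.172.230
  112.147.168.0/22 (112.147.168.0 - 112.147.171.255) does not contain 112.147.172.230
  112.147.184.0/21 (112.147.184.0 - 112.147.191.255) does not contain 112.147.172.230
  112.145.128.0/18 (112.145.128.0 - 112.145.191.255) does not contain 112.147.172.230
  112.151.128.0/17 (112.151.128.0 - 112.151.255.255) does not contain 112.147.172.230
Longest matching prefix is /15 -> next hop BRANCH-A.

BRANCH-A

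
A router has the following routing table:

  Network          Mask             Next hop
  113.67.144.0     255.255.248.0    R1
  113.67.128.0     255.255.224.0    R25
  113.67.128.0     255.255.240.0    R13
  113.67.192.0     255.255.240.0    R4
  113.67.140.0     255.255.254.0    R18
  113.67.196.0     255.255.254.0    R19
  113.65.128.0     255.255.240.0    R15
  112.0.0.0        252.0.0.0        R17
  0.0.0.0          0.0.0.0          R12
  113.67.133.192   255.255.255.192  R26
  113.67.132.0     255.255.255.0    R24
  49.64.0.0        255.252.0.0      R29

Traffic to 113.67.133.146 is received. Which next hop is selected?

Routes whose prefix contains 113.67.133.146:
  0.0.0.0/0 (default, matches everything) -> R12
  112.0.0.0/6 (112.0.0.0 - 115.255.255.255) -> R17
  113.67.128.0/19 (113.67.128.0 - 113.67.159.255) -> R25
  113.67.128.0/20 (113.67.128.0 - 113.67.143.255) -> R13
More-specific entries that do NOT match:
  113.67.133.192/26 (113.67.133.192 - 113.67.133.255) does not contain 113.67.133.146
  113.67.132.0/24 (113.67.132.0 - 113.67.132.255) does not contain 113.67.133.146
  113.67.140.0/23 (113.67.140.0 - 113.67.141.255) does not contain 113.67.133.146
  113.67.196.0/23 (113.67.196.0 - 113.67.197.255) does not contain 113.67.133.146
  113.67.144.0/21 (113.67.144.0 - 113.67.151.255) does not contain 113.67.133.146
Longest matching prefix is /20 -> next hop R13.

R13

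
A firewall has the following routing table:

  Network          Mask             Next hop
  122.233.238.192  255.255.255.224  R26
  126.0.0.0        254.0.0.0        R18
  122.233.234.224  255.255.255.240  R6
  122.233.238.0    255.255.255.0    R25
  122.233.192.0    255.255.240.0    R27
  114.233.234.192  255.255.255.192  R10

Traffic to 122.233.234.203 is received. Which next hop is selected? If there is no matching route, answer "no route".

No entry's prefix contains 122.233.234.203; there is no default route.

no route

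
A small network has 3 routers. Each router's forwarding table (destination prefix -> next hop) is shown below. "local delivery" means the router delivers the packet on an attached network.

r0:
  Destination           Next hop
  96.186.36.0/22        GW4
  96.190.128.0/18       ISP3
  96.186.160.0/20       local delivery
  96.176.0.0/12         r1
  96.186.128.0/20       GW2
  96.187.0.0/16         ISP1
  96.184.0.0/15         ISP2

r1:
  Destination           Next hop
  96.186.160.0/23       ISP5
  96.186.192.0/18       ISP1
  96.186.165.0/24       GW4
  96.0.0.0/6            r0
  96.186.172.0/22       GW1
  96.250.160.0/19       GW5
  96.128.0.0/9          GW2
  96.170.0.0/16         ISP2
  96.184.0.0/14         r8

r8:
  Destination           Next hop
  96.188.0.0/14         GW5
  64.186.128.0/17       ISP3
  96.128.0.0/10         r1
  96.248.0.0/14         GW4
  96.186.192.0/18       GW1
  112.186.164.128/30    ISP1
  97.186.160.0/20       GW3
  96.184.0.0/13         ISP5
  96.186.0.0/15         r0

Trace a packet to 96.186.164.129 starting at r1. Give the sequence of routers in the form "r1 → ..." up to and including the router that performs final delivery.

At r1: longest match for 96.186.164.129 is 96.184.0.0/14 -> r8
At r8: longest match for 96.186.164.129 is 96.186.0.0/15 -> r0
At r0: longest match for 96.186.164.129 is 96.186.160.0/20 -> local delivery

r1 → r8 → r0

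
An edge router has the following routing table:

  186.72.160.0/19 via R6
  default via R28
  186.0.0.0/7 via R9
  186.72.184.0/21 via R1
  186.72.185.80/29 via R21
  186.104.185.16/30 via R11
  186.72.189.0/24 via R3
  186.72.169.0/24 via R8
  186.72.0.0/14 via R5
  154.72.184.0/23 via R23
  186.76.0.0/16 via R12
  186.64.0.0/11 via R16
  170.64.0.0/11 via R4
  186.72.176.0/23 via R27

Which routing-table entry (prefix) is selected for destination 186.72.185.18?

186.72.184.0/21

Entries matching 186.72.185.18:
  0.0.0.0/0 (default, matches everything)
  186.0.0.0/7 (186.0.0.0 - 187.255.255.255)
  186.64.0.0/11 (186.64.0.0 - 186.95.255.255)
  186.72.0.0/14 (186.72.0.0 - 186.75.255.255)
  186.72.160.0/19 (186.72.160.0 - 186.72.191.255)
  186.72.184.0/21 (186.72.184.0 - 186.72.191.255)
Most specific is 186.72.184.0/21.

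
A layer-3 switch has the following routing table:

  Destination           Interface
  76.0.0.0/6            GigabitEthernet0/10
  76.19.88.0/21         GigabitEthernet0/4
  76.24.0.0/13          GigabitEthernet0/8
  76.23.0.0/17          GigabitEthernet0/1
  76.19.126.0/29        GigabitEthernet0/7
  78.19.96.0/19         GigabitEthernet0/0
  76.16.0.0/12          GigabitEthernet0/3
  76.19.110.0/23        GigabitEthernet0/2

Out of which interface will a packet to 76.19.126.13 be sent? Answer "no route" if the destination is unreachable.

GigabitEthernet0/3

Routes whose prefix contains 76.19.126.13:
  76.0.0.0/6 (76.0.0.0 - 79.255.255.255) -> GigabitEthernet0/10
  76.16.0.0/12 (76.16.0.0 - 76.31.255.255) -> GigabitEthernet0/3
More-specific entries that do NOT match:
  76.19.126.0/29 (76.19.126.0 - 76.19.126.7) does not contain 76.19.126.13
  76.19.110.0/23 (76.19.110.0 - 76.19.111.255) does not contain 76.19.126.13
  76.19.88.0/21 (76.19.88.0 - 76.19.95.255) does not contain 76.19.126.13
  78.19.96.0/19 (78.19.96.0 - 78.19.127.255) does not contain 76.19.126.13
  76.23.0.0/17 (76.23.0.0 - 76.23.127.255) does not contain 76.19.126.13
  76.24.0.0/13 (76.24.0.0 - 76.31.255.255) does not contain 76.19.126.13
Longest matching prefix is /12 -> interface GigabitEthernet0/3.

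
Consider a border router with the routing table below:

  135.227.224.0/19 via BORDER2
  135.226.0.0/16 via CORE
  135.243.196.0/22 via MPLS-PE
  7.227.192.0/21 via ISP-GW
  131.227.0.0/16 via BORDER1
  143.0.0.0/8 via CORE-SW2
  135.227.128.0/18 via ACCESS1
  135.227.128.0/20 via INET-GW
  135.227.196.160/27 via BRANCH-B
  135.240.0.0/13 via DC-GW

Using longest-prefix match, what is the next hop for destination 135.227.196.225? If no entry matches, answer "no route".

no route

No entry's prefix contains 135.227.196.225; there is no default route.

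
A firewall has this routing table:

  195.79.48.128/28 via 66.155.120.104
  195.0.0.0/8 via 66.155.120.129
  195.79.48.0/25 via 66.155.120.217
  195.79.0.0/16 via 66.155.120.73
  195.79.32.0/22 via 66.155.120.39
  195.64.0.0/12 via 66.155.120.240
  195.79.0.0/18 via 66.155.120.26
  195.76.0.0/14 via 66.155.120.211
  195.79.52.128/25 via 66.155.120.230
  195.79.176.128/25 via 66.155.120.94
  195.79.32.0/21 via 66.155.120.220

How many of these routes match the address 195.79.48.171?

5

Prefixes containing 195.79.48.171:
  195.0.0.0/8 (195.0.0.0 - 195.255.255.255)
  195.64.0.0/12 (195.64.0.0 - 195.79.255.255)
  195.76.0.0/14 (195.76.0.0 - 195.79.255.255)
  195.79.0.0/16 (195.79.0.0 - 195.79.255.255)
  195.79.0.0/18 (195.79.0.0 - 195.79.63.255)
Total matching entries: 5.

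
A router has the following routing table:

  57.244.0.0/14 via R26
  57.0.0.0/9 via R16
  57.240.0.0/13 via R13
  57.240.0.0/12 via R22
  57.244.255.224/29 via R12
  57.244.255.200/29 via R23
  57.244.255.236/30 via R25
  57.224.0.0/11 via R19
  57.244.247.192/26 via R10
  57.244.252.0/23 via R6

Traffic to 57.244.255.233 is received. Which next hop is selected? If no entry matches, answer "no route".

R26

Routes whose prefix contains 57.244.255.233:
  57.224.0.0/11 (57.224.0.0 - 57.255.255.255) -> R19
  57.240.0.0/12 (57.240.0.0 - 57.255.255.255) -> R22
  57.240.0.0/13 (57.240.0.0 - 57.247.255.255) -> R13
  57.244.0.0/14 (57.244.0.0 - 57.247.255.255) -> R26
More-specific entries that do NOT match:
  57.244.255.236/30 (57.244.255.236 - 57.244.255.239) does not contain 57.244.255.233
  57.244.255.224/29 (57.244.255.224 - 57.244.255.231) does not contain 57.244.255.233
  57.244.255.200/29 (57.244.255.200 - 57.244.255.207) does not contain 57.244.255.233
  57.244.247.192/26 (57.244.247.192 - 57.244.247.255) does not contain 57.244.255.233
  57.244.252.0/23 (57.244.252.0 - 57.244.253.255) does not contain 57.244.255.233
Longest matching prefix is /14 -> next hop R26.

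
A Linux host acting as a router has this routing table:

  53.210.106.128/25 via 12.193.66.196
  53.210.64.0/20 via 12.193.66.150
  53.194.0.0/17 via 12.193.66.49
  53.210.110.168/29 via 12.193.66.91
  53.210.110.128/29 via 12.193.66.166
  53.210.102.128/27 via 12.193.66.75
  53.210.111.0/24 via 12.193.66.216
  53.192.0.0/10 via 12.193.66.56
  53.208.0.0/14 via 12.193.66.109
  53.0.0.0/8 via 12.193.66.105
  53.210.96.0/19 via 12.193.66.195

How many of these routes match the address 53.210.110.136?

4

Prefixes containing 53.210.110.136:
  53.0.0.0/8 (53.0.0.0 - 53.255.255.255)
  53.192.0.0/10 (53.192.0.0 - 53.255.255.255)
  53.208.0.0/14 (53.208.0.0 - 53.211.255.255)
  53.210.96.0/19 (53.210.96.0 - 53.210.127.255)
Total matching entries: 4.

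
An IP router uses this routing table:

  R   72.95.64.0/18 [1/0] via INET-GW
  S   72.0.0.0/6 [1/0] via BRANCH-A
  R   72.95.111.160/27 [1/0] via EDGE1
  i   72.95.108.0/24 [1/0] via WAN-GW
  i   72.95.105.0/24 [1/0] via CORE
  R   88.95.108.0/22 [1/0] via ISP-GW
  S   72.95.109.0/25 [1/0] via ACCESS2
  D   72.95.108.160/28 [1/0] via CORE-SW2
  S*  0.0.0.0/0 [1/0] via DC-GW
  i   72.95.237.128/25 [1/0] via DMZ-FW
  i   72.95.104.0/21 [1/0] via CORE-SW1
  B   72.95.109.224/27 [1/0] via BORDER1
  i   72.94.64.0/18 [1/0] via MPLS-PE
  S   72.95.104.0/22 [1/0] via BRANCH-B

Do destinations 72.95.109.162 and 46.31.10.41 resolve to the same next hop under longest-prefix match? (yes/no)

no

72.95.109.162: longest match 72.95.104.0/21 -> CORE-SW1
46.31.10.41: longest match 0.0.0.0/0 -> DC-GW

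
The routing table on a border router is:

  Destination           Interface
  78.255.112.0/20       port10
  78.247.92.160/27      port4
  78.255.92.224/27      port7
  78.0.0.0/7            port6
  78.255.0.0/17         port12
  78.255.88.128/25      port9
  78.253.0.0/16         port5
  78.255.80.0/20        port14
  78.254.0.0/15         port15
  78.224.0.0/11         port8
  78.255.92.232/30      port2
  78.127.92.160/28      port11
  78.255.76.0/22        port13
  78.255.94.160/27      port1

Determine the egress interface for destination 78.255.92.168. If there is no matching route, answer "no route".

port14

Routes whose prefix contains 78.255.92.168:
  78.0.0.0/7 (78.0.0.0 - 79.255.255.255) -> port6
  78.224.0.0/11 (78.224.0.0 - 78.255.255.255) -> port8
  78.254.0.0/15 (78.254.0.0 - 78.255.255.255) -> port15
  78.255.0.0/17 (78.255.0.0 - 78.255.127.255) -> port12
  78.255.80.0/20 (78.255.80.0 - 78.255.95.255) -> port14
More-specific entries that do NOT match:
  78.255.92.232/30 (78.255.92.232 - 78.255.92.235) does not contain 78.255.92.168
  78.127.92.160/28 (78.127.92.160 - 78.127.92.175) does not contain 78.255.92.168
  78.247.92.160/27 (78.247.92.160 - 78.247.92.191) does not contain 78.255.92.168
  78.255.92.224/27 (78.255.92.224 - 78.255.92.255) does not contain 78.255.92.168
  78.255.94.160/27 (78.255.94.160 - 78.255.94.191) does not contain 78.255.92.168
  78.255.88.128/25 (78.255.88.128 - 78.255.88.255) does not contain 78.255.92.168
  78.255.76.0/22 (78.255.76.0 - 78.255.79.255) does not contain 78.255.92.168
Longest matching prefix is /20 -> interface port14.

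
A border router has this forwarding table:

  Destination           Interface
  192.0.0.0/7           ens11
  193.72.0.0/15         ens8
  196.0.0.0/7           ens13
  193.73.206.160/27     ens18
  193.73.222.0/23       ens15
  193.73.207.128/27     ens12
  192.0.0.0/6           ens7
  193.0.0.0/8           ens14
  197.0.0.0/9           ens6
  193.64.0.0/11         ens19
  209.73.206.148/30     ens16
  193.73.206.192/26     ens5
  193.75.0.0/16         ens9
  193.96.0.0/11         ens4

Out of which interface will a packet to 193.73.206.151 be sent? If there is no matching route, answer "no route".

ens8

Routes whose prefix contains 193.73.206.151:
  192.0.0.0/6 (192.0.0.0 - 195.255.255.255) -> ens7
  192.0.0.0/7 (192.0.0.0 - 193.255.255.255) -> ens11
  193.0.0.0/8 (193.0.0.0 - 193.255.255.255) -> ens14
  193.64.0.0/11 (193.64.0.0 - 193.95.255.255) -> ens19
  193.72.0.0/15 (193.72.0.0 - 193.73.255.255) -> ens8
More-specific entries that do NOT match:
  209.73.206.148/30 (209.73.206.148 - 209.73.206.151) does not contain 193.73.206.151
  193.73.206.160/27 (193.73.206.160 - 193.73.206.191) does not contain 193.73.206.151
  193.73.207.128/27 (193.73.207.128 - 193.73.207.159) does not contain 193.73.206.151
  193.73.206.192/26 (193.73.206.192 - 193.73.206.255) does not contain 193.73.206.151
  193.73.222.0/23 (193.73.222.0 - 193.73.223.255) does not contain 193.73.206.151
  193.75.0.0/16 (193.75.0.0 - 193.75.255.255) does not contain 193.73.206.151
Longest matching prefix is /15 -> interface ens8.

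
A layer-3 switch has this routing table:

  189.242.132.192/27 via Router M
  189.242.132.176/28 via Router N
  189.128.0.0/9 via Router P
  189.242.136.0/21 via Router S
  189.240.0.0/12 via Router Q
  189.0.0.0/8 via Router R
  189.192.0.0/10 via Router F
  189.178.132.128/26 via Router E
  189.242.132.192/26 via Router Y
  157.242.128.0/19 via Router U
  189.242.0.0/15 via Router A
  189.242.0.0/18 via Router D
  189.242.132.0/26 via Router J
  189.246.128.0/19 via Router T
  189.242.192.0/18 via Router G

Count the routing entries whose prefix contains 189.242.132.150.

Prefixes containing 189.242.132.150:
  189.0.0.0/8 (189.0.0.0 - 189.255.255.255)
  189.128.0.0/9 (189.128.0.0 - 189.255.255.255)
  189.192.0.0/10 (189.192.0.0 - 189.255.255.255)
  189.240.0.0/12 (189.240.0.0 - 189.255.255.255)
  189.242.0.0/15 (189.242.0.0 - 189.243.255.255)
Total matching entries: 5.

5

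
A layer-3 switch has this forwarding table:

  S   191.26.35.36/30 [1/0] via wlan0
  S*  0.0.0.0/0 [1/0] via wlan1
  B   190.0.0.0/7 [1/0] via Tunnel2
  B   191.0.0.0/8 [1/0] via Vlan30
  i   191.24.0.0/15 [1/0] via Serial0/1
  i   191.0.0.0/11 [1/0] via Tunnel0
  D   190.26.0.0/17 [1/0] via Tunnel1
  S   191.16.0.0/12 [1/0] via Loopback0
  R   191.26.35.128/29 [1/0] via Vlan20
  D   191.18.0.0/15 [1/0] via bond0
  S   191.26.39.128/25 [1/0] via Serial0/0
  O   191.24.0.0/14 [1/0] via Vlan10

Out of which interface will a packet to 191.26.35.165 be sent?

Vlan10

Routes whose prefix contains 191.26.35.165:
  0.0.0.0/0 (default, matches everything) -> wlan1
  190.0.0.0/7 (190.0.0.0 - 191.255.255.255) -> Tunnel2
  191.0.0.0/8 (191.0.0.0 - 191.255.255.255) -> Vlan30
  191.0.0.0/11 (191.0.0.0 - 191.31.255.255) -> Tunnel0
  191.16.0.0/12 (191.16.0.0 - 191.31.255.255) -> Loopback0
  191.24.0.0/14 (191.24.0.0 - 191.27.255.255) -> Vlan10
More-specific entries that do NOT match:
  191.26.35.36/30 (191.26.35.36 - 191.26.35.39) does not contain 191.26.35.165
  191.26.35.128/29 (191.26.35.128 - 191.26.35.135) does not contain 191.26.35.165
  191.26.39.128/25 (191.26.39.128 - 191.26.39.255) does not contain 191.26.35.165
  190.26.0.0/17 (190.26.0.0 - 190.26.127.255) does not contain 191.26.35.165
  191.24.0.0/15 (191.24.0.0 - 191.25.255.255) does not contain 191.26.35.165
  191.18.0.0/15 (191.18.0.0 - 191.19.255.255) does not contain 191.26.35.165
Longest matching prefix is /14 -> interface Vlan10.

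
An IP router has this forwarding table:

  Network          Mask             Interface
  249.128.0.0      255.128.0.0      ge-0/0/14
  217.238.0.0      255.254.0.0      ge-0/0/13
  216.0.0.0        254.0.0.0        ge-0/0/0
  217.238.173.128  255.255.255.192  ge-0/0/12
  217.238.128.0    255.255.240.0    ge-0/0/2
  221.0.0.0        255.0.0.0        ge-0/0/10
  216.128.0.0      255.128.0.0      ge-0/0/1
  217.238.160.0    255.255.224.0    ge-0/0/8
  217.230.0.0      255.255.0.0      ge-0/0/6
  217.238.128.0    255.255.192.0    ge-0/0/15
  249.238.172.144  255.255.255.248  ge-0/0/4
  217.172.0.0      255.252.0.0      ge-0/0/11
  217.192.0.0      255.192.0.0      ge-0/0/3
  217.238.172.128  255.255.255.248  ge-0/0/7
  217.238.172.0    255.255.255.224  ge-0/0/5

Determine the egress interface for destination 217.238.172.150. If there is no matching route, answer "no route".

Routes whose prefix contains 217.238.172.150:
  216.0.0.0/7 (216.0.0.0 - 217.255.255.255) -> ge-0/0/0
  217.192.0.0/10 (217.192.0.0 - 217.255.255.255) -> ge-0/0/3
  217.238.0.0/15 (217.238.0.0 - 217.239.255.255) -> ge-0/0/13
  217.238.128.0/18 (217.238.128.0 - 217.238.191.255) -> ge-0/0/15
  217.238.160.0/19 (217.238.160.0 - 217.238.191.255) -> ge-0/0/8
More-specific entries that do NOT match:
  249.238.172.144/29 (249.238.172.144 - 249.238.172.151) does not contain 217.238.172.150
  217.238.172.128/29 (217.238.172.128 - 217.238.172.135) does not contain 217.238.172.150
  217.238.172.0/27 (217.238.172.0 - 217.238.172.31) does not contain 217.238.172.150
  217.238.173.128/26 (217.238.173.128 - 217.238.173.191) does not contain 217.238.172.150
  217.238.128.0/20 (217.238.128.0 - 217.238.143.255) does not contain 217.238.172.150
Longest matching prefix is /19 -> interface ge-0/0/8.

ge-0/0/8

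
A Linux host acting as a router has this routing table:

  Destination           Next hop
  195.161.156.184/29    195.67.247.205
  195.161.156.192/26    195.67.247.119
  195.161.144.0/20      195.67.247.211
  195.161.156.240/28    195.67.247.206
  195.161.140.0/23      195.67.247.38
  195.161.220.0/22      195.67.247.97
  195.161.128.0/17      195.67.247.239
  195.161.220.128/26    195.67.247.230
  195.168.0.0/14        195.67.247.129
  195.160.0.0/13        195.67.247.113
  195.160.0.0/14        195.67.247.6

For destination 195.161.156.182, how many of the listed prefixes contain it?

Prefixes containing 195.161.156.182:
  195.160.0.0/13 (195.160.0.0 - 195.167.255.255)
  195.160.0.0/14 (195.160.0.0 - 195.163.255.255)
  195.161.128.0/17 (195.161.128.0 - 195.161.255.255)
  195.161.144.0/20 (195.161.144.0 - 195.161.159.255)
Total matching entries: 4.

4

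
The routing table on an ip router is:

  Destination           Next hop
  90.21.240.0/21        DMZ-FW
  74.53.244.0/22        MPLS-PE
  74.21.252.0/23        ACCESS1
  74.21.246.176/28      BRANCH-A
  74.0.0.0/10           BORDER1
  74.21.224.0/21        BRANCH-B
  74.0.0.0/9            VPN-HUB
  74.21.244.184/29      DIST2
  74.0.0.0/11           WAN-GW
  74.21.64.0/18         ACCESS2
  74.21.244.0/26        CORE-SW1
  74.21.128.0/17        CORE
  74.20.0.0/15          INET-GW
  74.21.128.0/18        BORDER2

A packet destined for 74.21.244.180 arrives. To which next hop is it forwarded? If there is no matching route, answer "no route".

CORE

Routes whose prefix contains 74.21.244.180:
  74.0.0.0/9 (74.0.0.0 - 74.127.255.255) -> VPN-HUB
  74.0.0.0/10 (74.0.0.0 - 74.63.255.255) -> BORDER1
  74.0.0.0/11 (74.0.0.0 - 74.31.255.255) -> WAN-GW
  74.20.0.0/15 (74.20.0.0 - 74.21.255.255) -> INET-GW
  74.21.128.0/17 (74.21.128.0 - 74.21.255.255) -> CORE
More-specific entries that do NOT match:
  74.21.244.184/29 (74.21.244.184 - 74.21.244.191) does not contain 74.21.244.180
  74.21.246.176/28 (74.21.246.176 - 74.21.246.191) does not contain 74.21.244.180
  74.21.244.0/26 (74.21.244.0 - 74.21.244.63) does not contain 74.21.244.180
  74.21.252.0/23 (74.21.252.0 - 74.21.253.255) does not contain 74.21.244.180
  74.53.244.0/22 (74.53.244.0 - 74.53.247.255) does not contain 74.21.244.180
  90.21.240.0/21 (90.21.240.0 - 90.21.247.255) does not contain 74.21.244.180
  74.21.224.0/21 (74.21.224.0 - 74.21.231.255) does not contain 74.21.244.180
  74.21.64.0/18 (74.21.64.0 - 74.21.127.255) does not contain 74.21.244.180
  74.21.128.0/18 (74.21.128.0 - 74.21.191.255) does not contain 74.21.244.180
Longest matching prefix is /17 -> next hop CORE.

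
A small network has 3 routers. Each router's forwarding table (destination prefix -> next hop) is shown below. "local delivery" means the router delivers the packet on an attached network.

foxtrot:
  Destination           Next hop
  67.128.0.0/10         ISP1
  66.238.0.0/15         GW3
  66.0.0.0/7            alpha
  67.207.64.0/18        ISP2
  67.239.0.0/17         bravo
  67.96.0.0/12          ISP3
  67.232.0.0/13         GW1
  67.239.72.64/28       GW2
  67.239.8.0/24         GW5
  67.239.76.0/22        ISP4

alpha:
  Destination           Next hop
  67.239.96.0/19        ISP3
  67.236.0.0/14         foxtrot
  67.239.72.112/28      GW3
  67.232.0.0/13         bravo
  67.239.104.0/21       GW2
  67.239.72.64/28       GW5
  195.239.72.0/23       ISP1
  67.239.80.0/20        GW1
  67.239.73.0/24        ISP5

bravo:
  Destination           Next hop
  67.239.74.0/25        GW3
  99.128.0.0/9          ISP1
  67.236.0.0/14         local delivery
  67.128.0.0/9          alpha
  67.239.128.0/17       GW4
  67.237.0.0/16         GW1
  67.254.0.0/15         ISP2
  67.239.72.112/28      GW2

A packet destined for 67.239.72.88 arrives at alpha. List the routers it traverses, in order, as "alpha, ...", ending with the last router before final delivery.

alpha, foxtrot, bravo

At alpha: longest match for 67.239.72.88 is 67.236.0.0/14 -> foxtrot
At foxtrot: longest match for 67.239.72.88 is 67.239.0.0/17 -> bravo
At bravo: longest match for 67.239.72.88 is 67.236.0.0/14 -> local delivery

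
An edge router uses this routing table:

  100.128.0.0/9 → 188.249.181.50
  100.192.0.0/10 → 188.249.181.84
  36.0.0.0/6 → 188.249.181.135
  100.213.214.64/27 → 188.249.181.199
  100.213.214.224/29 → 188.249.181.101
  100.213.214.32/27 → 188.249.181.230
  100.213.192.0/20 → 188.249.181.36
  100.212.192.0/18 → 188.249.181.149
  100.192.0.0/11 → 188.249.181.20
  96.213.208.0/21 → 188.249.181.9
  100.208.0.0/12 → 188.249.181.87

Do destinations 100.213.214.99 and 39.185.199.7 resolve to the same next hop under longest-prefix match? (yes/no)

100.213.214.99: longest match 100.208.0.0/12 -> 188.249.181.87
39.185.199.7: longest match 36.0.0.0/6 -> 188.249.181.135

no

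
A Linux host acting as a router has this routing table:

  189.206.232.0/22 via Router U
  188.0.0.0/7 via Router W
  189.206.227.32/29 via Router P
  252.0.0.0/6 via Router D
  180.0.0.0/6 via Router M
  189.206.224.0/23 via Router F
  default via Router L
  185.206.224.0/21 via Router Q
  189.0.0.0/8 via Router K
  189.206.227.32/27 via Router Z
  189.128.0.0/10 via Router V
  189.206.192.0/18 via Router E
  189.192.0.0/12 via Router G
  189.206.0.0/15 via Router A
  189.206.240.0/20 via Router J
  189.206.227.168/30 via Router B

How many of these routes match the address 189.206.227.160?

6

Prefixes containing 189.206.227.160:
  0.0.0.0/0 (default, matches everything)
  188.0.0.0/7 (188.0.0.0 - 189.255.255.255)
  189.0.0.0/8 (189.0.0.0 - 189.255.255.255)
  189.192.0.0/12 (189.192.0.0 - 189.207.255.255)
  189.206.0.0/15 (189.206.0.0 - 189.207.255.255)
  189.206.192.0/18 (189.206.192.0 - 189.206.255.255)
Total matching entries: 6.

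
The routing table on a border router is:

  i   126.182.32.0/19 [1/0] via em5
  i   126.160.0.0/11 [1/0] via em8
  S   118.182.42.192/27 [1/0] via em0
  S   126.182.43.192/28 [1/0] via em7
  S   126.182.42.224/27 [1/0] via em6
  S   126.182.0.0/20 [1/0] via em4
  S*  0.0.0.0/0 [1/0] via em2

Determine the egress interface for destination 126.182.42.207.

em5

Routes whose prefix contains 126.182.42.207:
  0.0.0.0/0 (default, matches everything) -> em2
  126.160.0.0/11 (126.160.0.0 - 126.191.255.255) -> em8
  126.182.32.0/19 (126.182.32.0 - 126.182.63.255) -> em5
More-specific entries that do NOT match:
  126.182.43.192/28 (126.182.43.192 - 126.182.43.207) does not contain 126.182.42.207
  118.182.42.192/27 (118.182.42.192 - 118.182.42.223) does not contain 126.182.42.207
  126.182.42.224/27 (126.182.42.224 - 126.182.42.255) does not contain 126.182.42.207
  126.182.0.0/20 (126.182.0.0 - 126.182.15.255) does not contain 126.182.42.207
Longest matching prefix is /19 -> interface em5.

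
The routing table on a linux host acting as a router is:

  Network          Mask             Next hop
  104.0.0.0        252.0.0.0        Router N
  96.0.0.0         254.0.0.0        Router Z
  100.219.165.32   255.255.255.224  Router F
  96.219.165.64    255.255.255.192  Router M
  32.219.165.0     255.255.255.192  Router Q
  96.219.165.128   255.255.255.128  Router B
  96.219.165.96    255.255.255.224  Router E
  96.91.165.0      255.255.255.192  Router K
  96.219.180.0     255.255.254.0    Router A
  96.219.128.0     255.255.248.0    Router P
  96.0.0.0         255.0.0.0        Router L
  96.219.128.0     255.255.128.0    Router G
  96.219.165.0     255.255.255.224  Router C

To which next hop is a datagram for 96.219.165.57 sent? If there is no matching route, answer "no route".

Router G

Routes whose prefix contains 96.219.165.57:
  96.0.0.0/7 (96.0.0.0 - 97.255.255.255) -> Router Z
  96.0.0.0/8 (96.0.0.0 - 96.255.255.255) -> Router L
  96.219.128.0/17 (96.219.128.0 - 96.219.255.255) -> Router G
More-specific entries that do NOT match:
  100.219.165.32/27 (100.219.165.32 - 100.219.165.63) does not contain 96.219.165.57
  96.219.165.96/27 (96.219.165.96 - 96.219.165.127) does not contain 96.219.165.57
  96.219.165.0/27 (96.219.165.0 - 96.219.165.31) does not contain 96.219.165.57
  96.219.165.64/26 (96.219.165.64 - 96.219.165.127) does not contain 96.219.165.57
  32.219.165.0/26 (32.219.165.0 - 32.219.165.63) does not contain 96.219.165.57
  96.91.165.0/26 (96.91.165.0 - 96.91.165.63) does not contain 96.219.165.57
  96.219.165.128/25 (96.219.165.128 - 96.219.165.255) does not contain 96.219.165.57
  96.219.180.0/23 (96.219.180.0 - 96.219.181.255) does not contain 96.219.165.57
  96.219.128.0/21 (96.219.128.0 - 96.219.135.255) does not contain 96.219.165.57
Longest matching prefix is /17 -> next hop Router G.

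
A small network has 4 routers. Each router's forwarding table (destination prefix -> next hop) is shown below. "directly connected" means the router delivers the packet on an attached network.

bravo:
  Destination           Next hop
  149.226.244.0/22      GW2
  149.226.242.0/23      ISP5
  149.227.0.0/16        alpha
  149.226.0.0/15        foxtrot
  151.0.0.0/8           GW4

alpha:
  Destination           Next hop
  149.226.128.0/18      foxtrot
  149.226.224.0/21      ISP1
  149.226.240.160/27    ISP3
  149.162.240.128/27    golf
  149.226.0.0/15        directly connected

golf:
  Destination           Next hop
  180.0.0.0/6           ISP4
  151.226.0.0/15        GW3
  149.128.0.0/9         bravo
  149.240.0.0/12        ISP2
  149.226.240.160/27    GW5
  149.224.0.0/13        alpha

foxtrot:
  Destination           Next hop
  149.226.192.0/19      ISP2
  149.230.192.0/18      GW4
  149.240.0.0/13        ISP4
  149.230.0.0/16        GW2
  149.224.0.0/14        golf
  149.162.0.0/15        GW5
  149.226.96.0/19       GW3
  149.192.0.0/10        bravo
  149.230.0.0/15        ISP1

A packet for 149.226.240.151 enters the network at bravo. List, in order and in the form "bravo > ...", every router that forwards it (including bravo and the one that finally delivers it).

bravo > foxtrot > golf > alpha

At bravo: longest match for 149.226.240.151 is 149.226.0.0/15 -> foxtrot
At foxtrot: longest match for 149.226.240.151 is 149.224.0.0/14 -> golf
At golf: longest match for 149.226.240.151 is 149.224.0.0/13 -> alpha
At alpha: longest match for 149.226.240.151 is 149.226.0.0/15 -> directly connected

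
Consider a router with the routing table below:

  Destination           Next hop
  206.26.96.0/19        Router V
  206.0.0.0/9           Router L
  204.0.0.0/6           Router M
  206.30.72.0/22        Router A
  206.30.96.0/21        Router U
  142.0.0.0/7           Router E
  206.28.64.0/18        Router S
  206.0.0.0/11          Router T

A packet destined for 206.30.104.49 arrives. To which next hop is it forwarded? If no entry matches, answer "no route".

Router T

Routes whose prefix contains 206.30.104.49:
  204.0.0.0/6 (204.0.0.0 - 207.255.255.255) -> Router M
  206.0.0.0/9 (206.0.0.0 - 206.127.255.255) -> Router L
  206.0.0.0/11 (206.0.0.0 - 206.31.255.255) -> Router T
More-specific entries that do NOT match:
  206.30.72.0/22 (206.30.72.0 - 206.30.75.255) does not contain 206.30.104.49
  206.30.96.0/21 (206.30.96.0 - 206.30.103.255) does not contain 206.30.104.49
  206.26.96.0/19 (206.26.96.0 - 206.26.127.255) does not contain 206.30.104.49
  206.28.64.0/18 (206.28.64.0 - 206.28.127.255) does not contain 206.30.104.49
Longest matching prefix is /11 -> next hop Router T.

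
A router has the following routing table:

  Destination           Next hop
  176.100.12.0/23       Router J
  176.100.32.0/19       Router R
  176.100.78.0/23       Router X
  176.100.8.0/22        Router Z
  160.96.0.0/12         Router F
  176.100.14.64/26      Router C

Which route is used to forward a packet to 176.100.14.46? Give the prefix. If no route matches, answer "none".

176.100.14.46 is outside every listed prefix and there is no default route.

none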